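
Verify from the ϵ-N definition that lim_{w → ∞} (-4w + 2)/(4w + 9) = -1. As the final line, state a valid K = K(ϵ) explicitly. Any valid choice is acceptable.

Fix ϵ > 0. We seek K > 0 such that w > K implies |(-4w + 2)/(4w + 9) + 1| < ϵ.
(-4w + 2)/(4w + 9) + 1 = (4(-4w + 2) − (-4)(4w + 9)) / (4(4w + 9)) = 44/(4(4w + 9)).
For w > 0 we have 4w + 9 > 4w, so |(-4w + 2)/(4w + 9) + 1| = 44/(4(4w + 9)) < 44/(4·4w) = (11/4)/w.
Thus |(-4w + 2)/(4w + 9) + 1| < ϵ whenever w > (11/4)/ϵ.
Take K = (11/4)/ϵ. If w > K then |(-4w + 2)/(4w + 9) + 1| < (11/4)/w < ϵ.

K = (11/4)/ϵ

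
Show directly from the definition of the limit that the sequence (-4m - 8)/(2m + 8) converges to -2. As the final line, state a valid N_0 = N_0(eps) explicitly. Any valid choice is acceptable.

N_0 = 4/eps

Fix eps > 0. For m ≥ 1, |(-4m - 8)/(2m + 8) + 2| = |16|/(2(2m + 8)) = 16/(2(2m + 8)).
Since 2m + 8 ≥ 2m for m ≥ 1, this is ≤ 16/(2·2m) = 4/m.
So |(-4m - 8)/(2m + 8) + 2| < eps whenever m > 4/eps.
Take N_0 = 4/eps. If m > N_0 then |(-4m - 8)/(2m + 8) + 2| ≤ 4/m < eps.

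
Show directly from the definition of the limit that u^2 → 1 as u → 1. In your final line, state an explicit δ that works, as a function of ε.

δ = min(2, ε/4)

Let ε > 0 be given. We seek δ > 0 with 0 < |u − 1| < δ ⇒ |u^2 − 1| < ε.
Factor: u^2 − 1 = (u − 1)(u + 1), so |u^2 − 1| = |u − 1|·|u + 1|.
Restrict δ ≤ 2. Then |u − 1| < 2 gives |u| < 3, so by the triangle inequality |u + 1| ≤ 3 + 1 = 4.
Hence |u^2 − 1| ≤ 4|u − 1|, which is < ε once |u − 1| < ε/4.
Take δ = min(2, ε/4). If 0 < |u − 1| < δ then both bounds hold and |u^2 − 1| ≤ 4|u − 1| < 4·(ε/4) = ε.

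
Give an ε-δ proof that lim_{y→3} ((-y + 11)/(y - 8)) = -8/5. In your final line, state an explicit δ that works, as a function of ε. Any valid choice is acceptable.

δ = min(5/2, (25/6)ε)

Suppose ε > 0. We want δ > 0 with 0 < |y − 3| < δ ⇒ |(-y + 11)/(y - 8) + 8/5| < ε.
Combining over a common denominator, (-y + 11)/(y - 8) + 8/5 = [(-y + 11)·(-5) − 8·(y - 8)] / [(-5)·(y - 8)] = -3(y − 3) / ((-5)(y - 8)).
So |(-y + 11)/(y - 8) + 8/5| = 3|y − 3| / (5·|y − 8|).
Require δ ≤ 5/2, so |y − 8| ≥ |-5| − |y − 3| > 5 − 5/2 = 5/2.
Hence |(-y + 11)/(y - 8) + 8/5| < 3|y − 3|/(5·(5/2)) = (6/25)|y − 3|, which is < ε once |y − 3| < (25/6)ε.
Take δ = min(5/2, (25/6)ε). Then 0 < |y − 3| < δ forces both bounds, so |(-y + 11)/(y - 8) + 8/5| < ε.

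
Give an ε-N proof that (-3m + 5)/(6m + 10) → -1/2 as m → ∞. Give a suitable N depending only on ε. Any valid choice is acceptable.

N = (5/3)/ε

Let ε > 0. For m ≥ 1, |(-3m + 5)/(6m + 10) + 1/2| = |60|/(6(6m + 10)) = 60/(6(6m + 10)).
Since 6m + 10 ≥ 6m for m ≥ 1, this is ≤ 60/(6·6m) = (5/3)/m.
So |(-3m + 5)/(6m + 10) + 1/2| < ε whenever m > (5/3)/ε.
Take N = (5/3)/ε. If m > N then |(-3m + 5)/(6m + 10) + 1/2| ≤ (5/3)/m < ε.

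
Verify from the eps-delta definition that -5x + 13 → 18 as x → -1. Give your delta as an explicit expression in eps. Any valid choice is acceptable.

Fix eps > 0. We need delta > 0 so that 0 < |x + 1| < delta implies |(-5x + 13) − 18| < eps.
Since (-5x + 13) − 18 = -5(x + 1), we have |(-5x + 13) − 18| = 5|x + 1|.
So 5|x + 1| < eps exactly when |x + 1| < eps/5.
Take delta = eps/5. If 0 < |x + 1| < delta then |(-5x + 13) − 18| = 5|x + 1| < 5·(eps/5) = eps.

delta = eps/5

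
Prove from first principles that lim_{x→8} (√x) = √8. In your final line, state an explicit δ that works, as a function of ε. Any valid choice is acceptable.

δ = min(8, √8·ε)

Fix ε > 0. We want δ > 0 such that 0 < |x − 8| < δ implies |√x − √8| < ε.
Rationalise: √x − √8 = (x − 8)/(√x + √8), so |√x − √8| = |x − 8|/(√x + √8).
Restrict δ ≤ 8 so that |x − 8| < 8 forces x > 0, and then √x + √8 > √8.
Hence |√x − √8| < |x − 8|/√8, which is < ε once |x − 8| < √8·ε.
Take δ = min(8, √8·ε). If 0 < |x − 8| < δ then x > 0 and |√x − √8| < |x − 8|/√8 < ε.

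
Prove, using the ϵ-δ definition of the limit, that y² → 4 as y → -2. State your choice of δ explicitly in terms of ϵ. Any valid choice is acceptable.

δ = min(2, ϵ/6)

Fix ϵ > 0. We seek δ > 0 with 0 < |y + 2| < δ ⇒ |y² − 4| < ϵ.
Factor: y² − 4 = (y + 2)(y - 2), so |y² − 4| = |y + 2|·|y - 2|.
Restrict δ ≤ 2. Then |y + 2| < 2 gives |y| < 4, so by the triangle inequality |y - 2| ≤ 4 + 2 = 6.
Hence |y² − 4| ≤ 6|y + 2|, which is < ϵ once |y + 2| < ϵ/6.
Take δ = min(2, ϵ/6). If 0 < |y + 2| < δ then both bounds hold and |y² − 4| ≤ 6|y + 2| < 6·(ϵ/6) = ϵ.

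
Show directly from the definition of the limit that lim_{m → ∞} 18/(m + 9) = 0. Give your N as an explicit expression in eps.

Suppose eps > 0. For m ≥ 1, |18/(m + 9) − 0| = 18/(m + 9) ≤ 18/m.
We need 18/m < eps, i.e. m > 18/eps.
Take N = 18/eps. If m > N then |18/(m + 9)| ≤ 18/m < eps.

N = 18/eps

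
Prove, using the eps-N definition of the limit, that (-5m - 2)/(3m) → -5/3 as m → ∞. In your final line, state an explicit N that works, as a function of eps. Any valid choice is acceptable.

Let eps > 0. For m ≥ 1, |(-5m - 2)/(3m) + 5/3| = |-6|/(3(3m)) = 6/(3(3m)).
Since 3m ≥ 3m for m ≥ 1, this is ≤ 6/(3·3m) = (2/3)/m.
So |(-5m - 2)/(3m) + 5/3| < eps whenever m > (2/3)/eps.
Take N = (2/3)/eps. If m > N then |(-5m - 2)/(3m) + 5/3| ≤ (2/3)/m < eps.

N = (2/3)/eps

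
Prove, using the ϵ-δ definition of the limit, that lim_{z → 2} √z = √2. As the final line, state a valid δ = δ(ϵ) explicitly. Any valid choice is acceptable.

Let ϵ > 0 be given. We want δ > 0 such that 0 < |z − 2| < δ implies |√z − √2| < ϵ.
Rationalise: √z − √2 = (z − 2)/(√z + √2), so |√z − √2| = |z − 2|/(√z + √2).
Restrict δ ≤ 2 so that |z − 2| < 2 forces z > 0, and then √z + √2 > √2.
Hence |√z − √2| < |z − 2|/√2, which is < ϵ once |z − 2| < √2·ϵ.
Take δ = min(2, √2·ϵ). If 0 < |z − 2| < δ then z > 0 and |√z − √2| < |z − 2|/√2 < ϵ.

δ = min(2, √2·ϵ)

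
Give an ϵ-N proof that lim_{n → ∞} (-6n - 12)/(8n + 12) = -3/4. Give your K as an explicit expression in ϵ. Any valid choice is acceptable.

K = (3/8)/ϵ

Let ϵ > 0 be given. For n ≥ 1, |(-6n - 12)/(8n + 12) + 3/4| = |-24|/(8(8n + 12)) = 24/(8(8n + 12)).
Since 8n + 12 ≥ 8n for n ≥ 1, this is ≤ 24/(8·8n) = (3/8)/n.
So |(-6n - 12)/(8n + 12) + 3/4| < ϵ whenever n > (3/8)/ϵ.
Take K = (3/8)/ϵ. If n > K then |(-6n - 12)/(8n + 12) + 3/4| ≤ (3/8)/n < ϵ.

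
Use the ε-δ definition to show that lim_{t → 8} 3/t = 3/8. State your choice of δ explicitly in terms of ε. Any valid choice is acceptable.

Suppose ε > 0. We seek δ > 0 such that 0 < |t − 8| < δ implies |3/t − (3/8)| < ε.
|3/t − (3/8)| = 3·|8 − t|/(8·|t|) = 3|t − 8|/(8|t|).
Restrict δ ≤ 4. Then |t − 8| < 4 gives |t| > 4, so 8|t| > 32.
Then |3/t − (3/8)| < 3|t − 8|/32, which is < ε when |t − 8| < (32/3)ε.
Take δ = min(4, (32/3)ε). Then 0 < |t − 8| < δ gives both |t − 8| < 4 and |t − 8| < (32/3)ε, so |3/t − (3/8)| < ε.

δ = min(4, (32/3)ε)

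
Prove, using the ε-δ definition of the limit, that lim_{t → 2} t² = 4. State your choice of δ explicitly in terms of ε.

Suppose ε > 0. We seek δ > 0 with 0 < |t − 2| < δ ⇒ |t² − 4| < ε.
Factor: t² − 4 = (t − 2)(t + 2), so |t² − 4| = |t − 2|·|t + 2|.
Impose δ ≤ 1 so that |t| < 3; then |t + 2| ≤ 5.
Hence |t² − 4| ≤ 5|t − 2|, which is < ε once |t − 2| < ε/5.
Take δ = min(1, ε/5). If 0 < |t − 2| < δ then both bounds hold and |t² − 4| ≤ 5|t − 2| < 5·(ε/5) = ε.

δ = min(1, ε/5)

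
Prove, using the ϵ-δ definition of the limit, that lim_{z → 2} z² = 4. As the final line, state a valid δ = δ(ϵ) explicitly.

Let ϵ > 0 be given. We seek δ > 0 with 0 < |z − 2| < δ ⇒ |z² − 4| < ϵ.
Factor: z² − 4 = (z − 2)(z + 2), so |z² − 4| = |z − 2|·|z + 2|.
Impose δ ≤ 1 so that |z| < 3; then |z + 2| ≤ 5.
Hence |z² − 4| ≤ 5|z − 2|, which is < ϵ once |z − 2| < ϵ/5.
Take δ = min(1, ϵ/5). If 0 < |z − 2| < δ then both bounds hold and |z² − 4| ≤ 5|z − 2| < 5·(ϵ/5) = ϵ.

δ = min(1, ϵ/5)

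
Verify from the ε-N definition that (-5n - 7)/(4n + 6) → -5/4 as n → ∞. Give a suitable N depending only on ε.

Fix ε > 0. For n ≥ 1, |(-5n - 7)/(4n + 6) + 5/4| = |2|/(4(4n + 6)) = 2/(4(4n + 6)).
Since 4n + 6 ≥ 4n for n ≥ 1, this is ≤ 2/(4·4n) = (1/8)/n.
So |(-5n - 7)/(4n + 6) + 5/4| < ε whenever n > (1/8)/ε.
Take N = (1/8)/ε. If n > N then |(-5n - 7)/(4n + 6) + 5/4| ≤ (1/8)/n < ε.

N = (1/8)/ε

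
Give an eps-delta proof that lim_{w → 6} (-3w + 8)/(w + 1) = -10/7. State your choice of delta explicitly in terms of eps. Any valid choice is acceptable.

delta = min(7/2, (49/22)eps)

Let eps > 0 be given. We want delta > 0 with 0 < |w − 6| < delta ⇒ |(-3w + 8)/(w + 1) + 10/7| < eps.
Combining over a common denominator, (-3w + 8)/(w + 1) + 10/7 = [(-3w + 8)·7 − (-10)·(w + 1)] / [7·(w + 1)] = -11(w − 6) / (7(w + 1)).
So |(-3w + 8)/(w + 1) + 10/7| = 11|w − 6| / (7·|w + 1|).
Restrict delta ≤ 7/2. Then |w − 6| < 7/2 gives |w + 1| = |(w − 6) + 7| ≥ 7 − 7/2 = 7/2.
Hence |(-3w + 8)/(w + 1) + 10/7| < 11|w − 6|/(7·(7/2)) = (22/49)|w − 6|, which is < eps once |w − 6| < (49/22)eps.
Take delta = min(7/2, (49/22)eps). Then 0 < |w − 6| < delta forces both bounds, so |(-3w + 8)/(w + 1) + 10/7| < eps.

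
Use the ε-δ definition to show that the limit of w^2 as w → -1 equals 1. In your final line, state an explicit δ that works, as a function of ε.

δ = min(1, ε/3)

Let ε > 0 be given. We seek δ > 0 with 0 < |w + 1| < δ ⇒ |w^2 − 1| < ε.
Factor: w^2 − 1 = (w + 1)(w - 1), so |w^2 − 1| = |w + 1|·|w - 1|.
Restrict δ ≤ 1. Then |w + 1| < 1 gives |w| < 2, so by the triangle inequality |w - 1| ≤ 2 + 1 = 3.
Hence |w^2 − 1| ≤ 3|w + 1|, which is < ε once |w + 1| < ε/3.
Take δ = min(1, ε/3). If 0 < |w + 1| < δ then both bounds hold and |w^2 − 1| ≤ 3|w + 1| < 3·(ε/3) = ε.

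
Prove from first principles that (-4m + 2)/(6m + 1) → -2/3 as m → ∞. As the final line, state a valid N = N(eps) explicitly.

Let eps > 0. For m ≥ 1, |(-4m + 2)/(6m + 1) + 2/3| = |16|/(6(6m + 1)) = 16/(6(6m + 1)).
Since 6m + 1 ≥ 6m for m ≥ 1, this is ≤ 16/(6·6m) = (4/9)/m.
So |(-4m + 2)/(6m + 1) + 2/3| < eps whenever m > (4/9)/eps.
Take N = (4/9)/eps. If m > N then |(-4m + 2)/(6m + 1) + 2/3| ≤ (4/9)/m < eps.

N = (4/9)/eps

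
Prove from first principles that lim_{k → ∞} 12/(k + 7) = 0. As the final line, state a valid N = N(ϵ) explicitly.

Fix ϵ > 0. For k ≥ 1, |12/(k + 7) − 0| = 12/(k + 7) ≤ 12/k.
We need 12/k < ϵ, i.e. k > 12/ϵ.
Take N = 12/ϵ. If k > N then |12/(k + 7)| ≤ 12/k < ϵ.

N = 12/ϵ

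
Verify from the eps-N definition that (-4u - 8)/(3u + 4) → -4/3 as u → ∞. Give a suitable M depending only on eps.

Let eps > 0 be given. We seek M > 0 such that u > M implies |(-4u - 8)/(3u + 4) + 4/3| < eps.
(-4u - 8)/(3u + 4) + 4/3 = (3(-4u - 8) − (-4)(3u + 4)) / (3(3u + 4)) = -8/(3(3u + 4)).
For u > 0 we have 3u + 4 > 3u, so |(-4u - 8)/(3u + 4) + 4/3| = 8/(3(3u + 4)) < 8/(3·3u) = (8/9)/u.
Thus |(-4u - 8)/(3u + 4) + 4/3| < eps whenever u > (8/9)/eps.
Take M = (8/9)/eps. If u > M then |(-4u - 8)/(3u + 4) + 4/3| < (8/9)/u < eps.

M = (8/9)/eps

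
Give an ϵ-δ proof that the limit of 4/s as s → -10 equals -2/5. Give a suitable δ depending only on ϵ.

Let ϵ > 0. We seek δ > 0 such that 0 < |s + 10| < δ implies |4/s + 2/5| < ϵ.
|4/s + 2/5| = 4·|-10 − s|/(10·|s|) = 4|s + 10|/(10|s|).
Restrict δ ≤ 5. Then |s + 10| < 5 gives |s| > 5, so 10|s| > 50.
Then |4/s + 2/5| < 4|s + 10|/50, which is < ϵ when |s + 10| < (25/2)ϵ.
Take δ = min(5, (25/2)ϵ). Then 0 < |s + 10| < δ gives both |s + 10| < 5 and |s + 10| < (25/2)ϵ, so |4/s + 2/5| < ϵ.

δ = min(5, (25/2)ϵ)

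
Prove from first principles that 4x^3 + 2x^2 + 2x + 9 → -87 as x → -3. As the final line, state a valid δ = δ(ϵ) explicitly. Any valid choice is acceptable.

Suppose ϵ > 0. We want δ > 0 such that 0 < |x + 3| < δ implies |(4x^3 + 2x^2 + 2x + 9) + 87| < ϵ.
(4x^3 + 2x^2 + 2x + 9) + 87 = 4x^3 + 2x^2 + 2x + 96 = (x + 3)(4x^2 - 10x + 32).
So |(4x^3 + 2x^2 + 2x + 9) + 87| = |x + 3|·|4x^2 - 10x + 32|.
Assume first that |x + 3| < 2, so |x| < 5. Then |4x^2 - 10x + 32| ≤ 4·5^2 + 10·5 + 32 = 182.
Hence |(4x^3 + 2x^2 + 2x + 9) + 87| ≤ 182|x + 3| < ϵ provided |x + 3| < ϵ/182.
Choosing δ = min(2, ϵ/182) ensures both conditions, hence |(4x^3 + 2x^2 + 2x + 9) + 87| < ϵ.

δ = min(2, ϵ/182)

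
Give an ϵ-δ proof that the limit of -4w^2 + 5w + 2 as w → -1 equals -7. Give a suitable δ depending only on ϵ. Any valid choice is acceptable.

δ = min(2, ϵ/21)

Let ϵ > 0 be given. We want δ > 0 such that 0 < |w + 1| < δ implies |(-4w^2 + 5w + 2) + 7| < ϵ.
(-4w^2 + 5w + 2) + 7 = -4w^2 + 5w + 9 = (w + 1)(-4w + 9).
So |(-4w^2 + 5w + 2) + 7| = |w + 1|·|-4w + 9|.
Assume first that |w + 1| < 2, so |w| < 3. Then |-4w + 9| ≤ 4·3 + 9 = 21.
Hence |(-4w^2 + 5w + 2) + 7| ≤ 21|w + 1| < ϵ provided |w + 1| < ϵ/21.
Take δ = min(2, ϵ/21). Then 0 < |w + 1| < δ gives both |w + 1| < 2 and |w + 1| < ϵ/21, so |(-4w^2 + 5w + 2) + 7| < ϵ.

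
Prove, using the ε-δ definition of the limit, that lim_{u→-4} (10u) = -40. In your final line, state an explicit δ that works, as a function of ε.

δ = ε/10

Let ε > 0 be given. We need δ > 0 so that 0 < |u + 4| < δ implies |(10u) + 40| < ε.
Since (10u) + 40 = 10(u + 4), we have |(10u) + 40| = 10|u + 4|.
Thus it suffices that |u + 4| < ε/10.
Choosing δ = ε/10 gives |(10u) + 40| = 10|u + 4| < ε whenever |u + 4| < δ.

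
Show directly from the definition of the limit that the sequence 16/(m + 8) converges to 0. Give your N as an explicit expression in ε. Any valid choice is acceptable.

Let ε > 0. For m ≥ 1, |16/(m + 8) − 0| = 16/(m + 8) ≤ 16/m.
We need 16/m < ε, i.e. m > 16/ε.
Take N = 16/ε. If m > N then |16/(m + 8)| ≤ 16/m < ε.

N = 16/ε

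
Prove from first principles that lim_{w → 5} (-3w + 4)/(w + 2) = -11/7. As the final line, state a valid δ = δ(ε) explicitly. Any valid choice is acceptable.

δ = min(7/2, (49/20)ε)

Let ε > 0. We want δ > 0 with 0 < |w − 5| < δ ⇒ |(-3w + 4)/(w + 2) + 11/7| < ε.
Combining over a common denominator, (-3w + 4)/(w + 2) + 11/7 = [(-3w + 4)·7 − (-11)·(w + 2)] / [7·(w + 2)] = -10(w − 5) / (7(w + 2)).
So |(-3w + 4)/(w + 2) + 11/7| = 10|w − 5| / (7·|w + 2|).
Require δ ≤ 7/2, so |w + 2| ≥ |7| − |w − 5| > 7 − 7/2 = 7/2.
Hence |(-3w + 4)/(w + 2) + 11/7| < 10|w − 5|/(7·(7/2)) = (20/49)|w − 5|, which is < ε once |w − 5| < (49/20)ε.
Take δ = min(7/2, (49/20)ε). Then 0 < |w − 5| < δ forces both bounds, so |(-3w + 4)/(w + 2) + 11/7| < ε.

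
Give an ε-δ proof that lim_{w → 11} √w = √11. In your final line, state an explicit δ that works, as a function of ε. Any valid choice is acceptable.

δ = min(11, √11·ε)

Let ε > 0 be given. We want δ > 0 such that 0 < |w − 11| < δ implies |√w − √11| < ε.
Rationalise: √w − √11 = (w − 11)/(√w + √11), so |√w − √11| = |w − 11|/(√w + √11).
Restrict δ ≤ 11 so that |w − 11| < 11 forces w > 0, and then √w + √11 > √11.
Hence |√w − √11| < |w − 11|/√11, which is < ε once |w − 11| < √11·ε.
Take δ = min(11, √11·ε). If 0 < |w − 11| < δ then w > 0 and |√w − √11| < |w − 11|/√11 < ε.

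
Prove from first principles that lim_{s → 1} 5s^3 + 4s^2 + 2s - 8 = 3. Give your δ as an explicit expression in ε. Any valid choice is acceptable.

Suppose ε > 0. We want δ > 0 such that 0 < |s − 1| < δ implies |(5s^3 + 4s^2 + 2s - 8) − 3| < ε.
(5s^3 + 4s^2 + 2s - 8) − 3 = 5s^3 + 4s^2 + 2s - 11 = (s − 1)(5s^2 + 9s + 11).
So |(5s^3 + 4s^2 + 2s - 8) − 3| = |s − 1|·|5s^2 + 9s + 11|.
Assume first that |s − 1| < 1, so |s| < 2. Then |5s^2 + 9s + 11| ≤ 5·2^2 + 9·2 + 11 = 49.
Hence |(5s^3 + 4s^2 + 2s - 8) − 3| ≤ 49|s − 1| < ε provided |s − 1| < ε/49.
Take δ = min(1, ε/49). Then 0 < |s − 1| < δ gives both |s − 1| < 1 and |s − 1| < ε/49, so |(5s^3 + 4s^2 + 2s - 8) − 3| < ε.

δ = min(1, ε/49)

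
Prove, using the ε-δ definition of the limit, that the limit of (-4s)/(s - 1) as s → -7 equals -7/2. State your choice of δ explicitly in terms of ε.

Suppose ε > 0. We want δ > 0 with 0 < |s + 7| < δ ⇒ |(-4s)/(s - 1) + 7/2| < ε.
Combining over a common denominator, (-4s)/(s - 1) + 7/2 = [(-4s)·(-8) − 28·(s - 1)] / [(-8)·(s - 1)] = 4(s + 7) / ((-8)(s - 1)).
So |(-4s)/(s - 1) + 7/2| = 4|s + 7| / (8·|s − 1|).
Require δ ≤ 4, so |s − 1| ≥ |-8| − |s + 7| > 8 − 4 = 4.
Hence |(-4s)/(s - 1) + 7/2| < 4|s + 7|/(8·4) = (1/8)|s + 7|, which is < ε once |s + 7| < 8ε.
Take δ = min(4, 8ε). Then 0 < |s + 7| < δ forces both bounds, so |(-4s)/(s - 1) + 7/2| < ε.

δ = min(4, 8ε)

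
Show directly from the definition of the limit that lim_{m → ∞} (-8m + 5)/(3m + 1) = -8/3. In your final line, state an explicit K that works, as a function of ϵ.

Fix ϵ > 0. For m ≥ 1, |(-8m + 5)/(3m + 1) + 8/3| = |23|/(3(3m + 1)) = 23/(3(3m + 1)).
Since 3m + 1 ≥ 3m for m ≥ 1, this is ≤ 23/(3·3m) = (23/9)/m.
So |(-8m + 5)/(3m + 1) + 8/3| < ϵ whenever m > (23/9)/ϵ.
Take K = (23/9)/ϵ. If m > K then |(-8m + 5)/(3m + 1) + 8/3| ≤ (23/9)/m < ϵ.

K = (23/9)/ϵ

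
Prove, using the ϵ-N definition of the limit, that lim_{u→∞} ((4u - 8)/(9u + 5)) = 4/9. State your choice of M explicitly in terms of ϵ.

M = (92/81)/ϵ

Fix ϵ > 0. We seek M > 0 such that u > M implies |(4u - 8)/(9u + 5) − (4/9)| < ϵ.
(4u - 8)/(9u + 5) − (4/9) = (9(4u - 8) − 4(9u + 5)) / (9(9u + 5)) = -92/(9(9u + 5)).
For u > 0 we have 9u + 5 > 9u, so |(4u - 8)/(9u + 5) − (4/9)| = 92/(9(9u + 5)) < 92/(9·9u) = (92/81)/u.
Thus |(4u - 8)/(9u + 5) − (4/9)| < ϵ whenever u > (92/81)/ϵ.
Take M = (92/81)/ϵ. If u > M then |(4u - 8)/(9u + 5) − (4/9)| < (92/81)/u < ϵ.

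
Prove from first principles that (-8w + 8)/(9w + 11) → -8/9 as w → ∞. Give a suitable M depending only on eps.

Fix eps > 0. We seek M > 0 such that w > M implies |(-8w + 8)/(9w + 11) + 8/9| < eps.
(-8w + 8)/(9w + 11) + 8/9 = (9(-8w + 8) − (-8)(9w + 11)) / (9(9w + 11)) = 160/(9(9w + 11)).
For w > 0 we have 9w + 11 > 9w, so |(-8w + 8)/(9w + 11) + 8/9| = 160/(9(9w + 11)) < 160/(9·9w) = (160/81)/w.
Thus |(-8w + 8)/(9w + 11) + 8/9| < eps whenever w > (160/81)/eps.
Take M = (160/81)/eps. If w > M then |(-8w + 8)/(9w + 11) + 8/9| < (160/81)/w < eps.

M = (160/81)/eps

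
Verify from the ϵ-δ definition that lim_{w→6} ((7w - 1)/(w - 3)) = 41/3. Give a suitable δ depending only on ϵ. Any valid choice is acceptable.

δ = min(3/2, (9/40)ϵ)

Let ϵ > 0 be given. We want δ > 0 with 0 < |w − 6| < δ ⇒ |(7w - 1)/(w - 3) − (41/3)| < ϵ.
Combining over a common denominator, (7w - 1)/(w - 3) − (41/3) = [(7w - 1)·3 − 41·(w - 3)] / [3·(w - 3)] = -20(w − 6) / (3(w - 3)).
So |(7w - 1)/(w - 3) − (41/3)| = 20|w − 6| / (3·|w − 3|).
Require δ ≤ 3/2, so |w − 3| ≥ |3| − |w − 6| > 3 − 3/2 = 3/2.
Hence |(7w - 1)/(w - 3) − (41/3)| < 20|w − 6|/(3·(3/2)) = (40/9)|w − 6|, which is < ϵ once |w − 6| < (9/40)ϵ.
Take δ = min(3/2, (9/40)ϵ). Then 0 < |w − 6| < δ forces both bounds, so |(7w - 1)/(w - 3) − (41/3)| < ϵ.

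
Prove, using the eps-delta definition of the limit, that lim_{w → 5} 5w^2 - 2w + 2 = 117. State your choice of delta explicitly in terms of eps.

delta = min(2, eps/58)

Fix eps > 0. We want delta > 0 such that 0 < |w − 5| < delta implies |(5w^2 - 2w + 2) − 117| < eps.
(5w^2 - 2w + 2) − 117 = 5w^2 - 2w - 115 = (w − 5)(5w + 23).
So |(5w^2 - 2w + 2) − 117| = |w − 5|·|5w + 23|.
Assume first that |w − 5| < 2, so |w| < 7. Then |5w + 23| ≤ 5·7 + 23 = 58.
Hence |(5w^2 - 2w + 2) − 117| ≤ 58|w − 5| < eps provided |w − 5| < eps/58.
Choosing delta = min(2, eps/58) ensures both conditions, hence |(5w^2 - 2w + 2) − 117| < eps.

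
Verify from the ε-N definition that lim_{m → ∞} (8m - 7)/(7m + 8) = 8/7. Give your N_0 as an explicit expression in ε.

N_0 = (113/49)/ε

Let ε > 0 be given. For m ≥ 1, |(8m - 7)/(7m + 8) − (8/7)| = |-113|/(7(7m + 8)) = 113/(7(7m + 8)).
Since 7m + 8 ≥ 7m for m ≥ 1, this is ≤ 113/(7·7m) = (113/49)/m.
So |(8m - 7)/(7m + 8) − (8/7)| < ε whenever m > (113/49)/ε.
Take N_0 = (113/49)/ε. If m > N_0 then |(8m - 7)/(7m + 8) − (8/7)| ≤ (113/49)/m < ε.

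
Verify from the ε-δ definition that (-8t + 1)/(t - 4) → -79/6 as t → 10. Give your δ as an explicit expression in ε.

δ = min(3, (18/31)ε)

Let ε > 0 be given. We want δ > 0 with 0 < |t − 10| < δ ⇒ |(-8t + 1)/(t - 4) + 79/6| < ε.
Combining over a common denominator, (-8t + 1)/(t - 4) + 79/6 = [(-8t + 1)·6 − (-79)·(t - 4)] / [6·(t - 4)] = 31(t − 10) / (6(t - 4)).
So |(-8t + 1)/(t - 4) + 79/6| = 31|t − 10| / (6·|t − 4|).
Require δ ≤ 3, so |t − 4| ≥ |6| − |t − 10| > 6 − 3 = 3.
Hence |(-8t + 1)/(t - 4) + 79/6| < 31|t − 10|/(6·3) = (31/18)|t − 10|, which is < ε once |t − 10| < (18/31)ε.
Take δ = min(3, (18/31)ε). Then 0 < |t − 10| < δ forces both bounds, so |(-8t + 1)/(t - 4) + 79/6| < ε.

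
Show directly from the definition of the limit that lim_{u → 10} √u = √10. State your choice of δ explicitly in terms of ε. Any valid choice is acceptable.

Suppose ε > 0. We want δ > 0 such that 0 < |u − 10| < δ implies |√u − √10| < ε.
Rationalise: √u − √10 = (u − 10)/(√u + √10), so |√u − √10| = |u − 10|/(√u + √10).
Restrict δ ≤ 10 so that |u − 10| < 10 forces u > 0, and then √u + √10 > √10.
Hence |√u − √10| < |u − 10|/√10, which is < ε once |u − 10| < √10·ε.
Take δ = min(10, √10·ε). If 0 < |u − 10| < δ then u > 0 and |√u − √10| < |u − 10|/√10 < ε.

δ = min(10, √10·ε)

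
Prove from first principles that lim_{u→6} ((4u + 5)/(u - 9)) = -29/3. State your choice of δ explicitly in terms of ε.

Fix ε > 0. We want δ > 0 with 0 < |u − 6| < δ ⇒ |(4u + 5)/(u - 9) + 29/3| < ε.
Combining over a common denominator, (4u + 5)/(u - 9) + 29/3 = [(4u + 5)·(-3) − 29·(u - 9)] / [(-3)·(u - 9)] = -41(u − 6) / ((-3)(u - 9)).
So |(4u + 5)/(u - 9) + 29/3| = 41|u − 6| / (3·|u − 9|).
Require δ ≤ 3/2, so |u − 9| ≥ |-3| − |u − 6| > 3 − 3/2 = 3/2.
Hence |(4u + 5)/(u - 9) + 29/3| < 41|u − 6|/(3·(3/2)) = (82/9)|u − 6|, which is < ε once |u − 6| < (9/82)ε.
Take δ = min(3/2, (9/82)ε). Then 0 < |u − 6| < δ forces both bounds, so |(4u + 5)/(u - 9) + 29/3| < ε.

δ = min(3/2, (9/82)ε)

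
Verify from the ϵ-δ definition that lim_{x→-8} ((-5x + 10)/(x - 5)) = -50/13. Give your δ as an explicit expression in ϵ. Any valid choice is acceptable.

δ = min(13/2, (169/30)ϵ)

Let ϵ > 0 be given. We want δ > 0 with 0 < |x + 8| < δ ⇒ |(-5x + 10)/(x - 5) + 50/13| < ϵ.
Combining over a common denominator, (-5x + 10)/(x - 5) + 50/13 = [(-5x + 10)·(-13) − 50·(x - 5)] / [(-13)·(x - 5)] = 15(x + 8) / ((-13)(x - 5)).
So |(-5x + 10)/(x - 5) + 50/13| = 15|x + 8| / (13·|x − 5|).
Restrict δ ≤ 13/2. Then |x + 8| < 13/2 gives |x − 5| = |(x + 8) + (-13)| ≥ 13 − 13/2 = 13/2.
Hence |(-5x + 10)/(x - 5) + 50/13| < 15|x + 8|/(13·(13/2)) = (30/169)|x + 8|, which is < ϵ once |x + 8| < (169/30)ϵ.
Take δ = min(13/2, (169/30)ϵ). Then 0 < |x + 8| < δ forces both bounds, so |(-5x + 10)/(x - 5) + 50/13| < ϵ.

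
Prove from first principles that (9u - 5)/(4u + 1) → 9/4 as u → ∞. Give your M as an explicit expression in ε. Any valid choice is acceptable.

Fix ε > 0. We seek M > 0 such that u > M implies |(9u - 5)/(4u + 1) − (9/4)| < ε.
(9u - 5)/(4u + 1) − (9/4) = (4(9u - 5) − 9(4u + 1)) / (4(4u + 1)) = -29/(4(4u + 1)).
For u > 0 we have 4u + 1 > 4u, so |(9u - 5)/(4u + 1) − (9/4)| = 29/(4(4u + 1)) < 29/(4·4u) = (29/16)/u.
Thus |(9u - 5)/(4u + 1) − (9/4)| < ε whenever u > (29/16)/ε.
Take M = (29/16)/ε. If u > M then |(9u - 5)/(4u + 1) − (9/4)| < (29/16)/u < ε.

M = (29/16)/ε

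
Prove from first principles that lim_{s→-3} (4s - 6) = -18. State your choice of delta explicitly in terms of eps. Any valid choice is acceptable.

Let eps > 0. We need delta > 0 so that 0 < |s + 3| < delta implies |(4s - 6) + 18| < eps.
|(4s - 6) + 18| = |4s + 12| = 4|s + 3|.
So 4|s + 3| < eps exactly when |s + 3| < eps/4.
Choosing delta = eps/4 gives |(4s - 6) + 18| = 4|s + 3| < eps whenever |s + 3| < delta.

delta = eps/4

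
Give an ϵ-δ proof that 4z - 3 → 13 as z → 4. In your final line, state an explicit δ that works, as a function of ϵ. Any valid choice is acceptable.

Suppose ϵ > 0. We need δ > 0 so that 0 < |z − 4| < δ implies |(4z - 3) − 13| < ϵ.
|(4z - 3) − 13| = |4z - 16| = 4|z − 4|.
Thus it suffices that |z − 4| < ϵ/4.
Choosing δ = ϵ/4 gives |(4z - 3) − 13| = 4|z − 4| < ϵ whenever |z − 4| < δ.

δ = ϵ/4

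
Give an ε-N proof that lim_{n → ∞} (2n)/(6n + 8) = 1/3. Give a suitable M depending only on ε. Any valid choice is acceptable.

Let ε > 0 be given. For n ≥ 1, |(2n)/(6n + 8) − (1/3)| = |-16|/(6(6n + 8)) = 16/(6(6n + 8)).
Since 6n + 8 ≥ 6n for n ≥ 1, this is ≤ 16/(6·6n) = (4/9)/n.
So |(2n)/(6n + 8) − (1/3)| < ε whenever n > (4/9)/ε.
Take M = (4/9)/ε. If n > M then |(2n)/(6n + 8) − (1/3)| ≤ (4/9)/n < ε.

M = (4/9)/ε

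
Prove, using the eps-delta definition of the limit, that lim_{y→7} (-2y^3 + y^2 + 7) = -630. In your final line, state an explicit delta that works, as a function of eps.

Let eps > 0. We want delta > 0 such that 0 < |y − 7| < delta implies |(-2y^3 + y^2 + 7) + 630| < eps.
(-2y^3 + y^2 + 7) + 630 = -2y^3 + y^2 + 637 = (y − 7)(-2y^2 - 13y - 91).
So |(-2y^3 + y^2 + 7) + 630| = |y − 7|·|-2y^2 - 13y - 91|.
Assume first that |y − 7| < 1, so |y| < 8. Then |-2y^2 - 13y - 91| ≤ 2·8^2 + 13·8 + 91 = 323.
Hence |(-2y^3 + y^2 + 7) + 630| ≤ 323|y − 7| < eps provided |y − 7| < eps/323.
Choosing delta = min(1, eps/323) ensures both conditions, hence |(-2y^3 + y^2 + 7) + 630| < eps.

delta = min(1, eps/323)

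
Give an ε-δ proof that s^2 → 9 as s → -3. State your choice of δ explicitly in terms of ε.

Let ε > 0. We seek δ > 0 with 0 < |s + 3| < δ ⇒ |s^2 − 9| < ε.
Factor: s^2 − 9 = (s + 3)(s - 3), so |s^2 − 9| = |s + 3|·|s - 3|.
Restrict δ ≤ 1. Then |s + 3| < 1 gives |s| < 4, so by the triangle inequality |s - 3| ≤ 4 + 3 = 7.
Hence |s^2 − 9| ≤ 7|s + 3|, which is < ε once |s + 3| < ε/7.
Take δ = min(1, ε/7). If 0 < |s + 3| < δ then both bounds hold and |s^2 − 9| ≤ 7|s + 3| < 7·(ε/7) = ε.

δ = min(1, ε/7)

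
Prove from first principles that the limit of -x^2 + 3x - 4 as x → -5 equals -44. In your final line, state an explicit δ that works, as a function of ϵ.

δ = min(1, ϵ/14)

Let ϵ > 0. We want δ > 0 such that 0 < |x + 5| < δ implies |(-x^2 + 3x - 4) + 44| < ϵ.
(-x^2 + 3x - 4) + 44 = -x^2 + 3x + 40 = (x + 5)(-x + 8).
So |(-x^2 + 3x - 4) + 44| = |x + 5|·|-x + 8|.
Assume first that |x + 5| < 1, so |x| < 6. Then |-x + 8| ≤ 6 + 8 = 14.
Hence |(-x^2 + 3x - 4) + 44| ≤ 14|x + 5| < ϵ provided |x + 5| < ϵ/14.
Take δ = min(1, ϵ/14). Then 0 < |x + 5| < δ gives both |x + 5| < 1 and |x + 5| < ϵ/14, so |(-x^2 + 3x - 4) + 44| < ϵ.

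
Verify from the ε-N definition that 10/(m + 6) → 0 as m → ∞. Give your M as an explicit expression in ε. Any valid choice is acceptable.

Fix ε > 0. For m ≥ 1, |10/(m + 6) − 0| = 10/(m + 6) ≤ 10/m.
We need 10/m < ε, i.e. m > 10/ε.
Take M = 10/ε. If m > M then |10/(m + 6)| ≤ 10/m < ε.

M = 10/ε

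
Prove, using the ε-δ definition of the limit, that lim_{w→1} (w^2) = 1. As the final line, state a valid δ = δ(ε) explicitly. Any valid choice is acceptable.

Let ε > 0 be given. We seek δ > 0 with 0 < |w − 1| < δ ⇒ |w^2 − 1| < ε.
Factor: w^2 − 1 = (w − 1)(w + 1), so |w^2 − 1| = |w − 1|·|w + 1|.
Restrict δ ≤ 1. Then |w − 1| < 1 gives |w| < 2, so by the triangle inequality |w + 1| ≤ 2 + 1 = 3.
Hence |w^2 − 1| ≤ 3|w − 1|, which is < ε once |w − 1| < ε/3.
Take δ = min(1, ε/3). If 0 < |w − 1| < δ then both bounds hold and |w^2 − 1| ≤ 3|w − 1| < 3·(ε/3) = ε.

δ = min(1, ε/3)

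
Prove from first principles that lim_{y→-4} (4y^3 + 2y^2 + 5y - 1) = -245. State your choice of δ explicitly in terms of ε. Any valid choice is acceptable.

δ = min(1, ε/231)

Let ε > 0. We want δ > 0 such that 0 < |y + 4| < δ implies |(4y^3 + 2y^2 + 5y - 1) + 245| < ε.
(4y^3 + 2y^2 + 5y - 1) + 245 = 4y^3 + 2y^2 + 5y + 244 = (y + 4)(4y^2 - 14y + 61).
So |(4y^3 + 2y^2 + 5y - 1) + 245| = |y + 4|·|4y^2 - 14y + 61|.
Assume first that |y + 4| < 1, so |y| < 5. Then |4y^2 - 14y + 61| ≤ 4·5^2 + 14·5 + 61 = 231.
Hence |(4y^3 + 2y^2 + 5y - 1) + 245| ≤ 231|y + 4| < ε provided |y + 4| < ε/231.
Choosing δ = min(1, ε/231) ensures both conditions, hence |(4y^3 + 2y^2 + 5y - 1) + 245| < ε.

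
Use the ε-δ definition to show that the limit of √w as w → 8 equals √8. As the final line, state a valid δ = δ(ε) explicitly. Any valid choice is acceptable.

δ = min(8, √8·ε)

Suppose ε > 0. We want δ > 0 such that 0 < |w − 8| < δ implies |√w − √8| < ε.
Rationalise: √w − √8 = (w − 8)/(√w + √8), so |√w − √8| = |w − 8|/(√w + √8).
Restrict δ ≤ 8 so that |w − 8| < 8 forces w > 0, and then √w + √8 > √8.
Hence |√w − √8| < |w − 8|/√8, which is < ε once |w − 8| < √8·ε.
Take δ = min(8, √8·ε). If 0 < |w − 8| < δ then w > 0 and |√w − √8| < |w − 8|/√8 < ε.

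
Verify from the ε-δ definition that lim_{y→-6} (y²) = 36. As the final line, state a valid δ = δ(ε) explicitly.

δ = min(1, ε/13)

Suppose ε > 0. We seek δ > 0 with 0 < |y + 6| < δ ⇒ |y² − 36| < ε.
Factor: y² − 36 = (y + 6)(y - 6), so |y² − 36| = |y + 6|·|y - 6|.
Restrict δ ≤ 1. Then |y + 6| < 1 gives |y| < 7, so by the triangle inequality |y - 6| ≤ 7 + 6 = 13.
Hence |y² − 36| ≤ 13|y + 6|, which is < ε once |y + 6| < ε/13.
Take δ = min(1, ε/13). If 0 < |y + 6| < δ then both bounds hold and |y² − 36| ≤ 13|y + 6| < 13·(ε/13) = ε.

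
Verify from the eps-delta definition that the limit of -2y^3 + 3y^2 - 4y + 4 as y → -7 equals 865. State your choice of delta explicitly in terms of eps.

delta = min(2, eps/438)

Let eps > 0 be given. We want delta > 0 such that 0 < |y + 7| < delta implies |(-2y^3 + 3y^2 - 4y + 4) − 865| < eps.
(-2y^3 + 3y^2 - 4y + 4) − 865 = -2y^3 + 3y^2 - 4y - 861 = (y + 7)(-2y^2 + 17y - 123).
So |(-2y^3 + 3y^2 - 4y + 4) − 865| = |y + 7|·|-2y^2 + 17y - 123|.
Require delta ≤ 2. Then |y + 7| < 2 gives |y| < 9, and by the triangle inequality |-2y^2 + 17y - 123| ≤ 2·9^2 + 17·9 + 123 = 438.
Hence |(-2y^3 + 3y^2 - 4y + 4) − 865| ≤ 438|y + 7| < eps provided |y + 7| < eps/438.
Choosing delta = min(2, eps/438) ensures both conditions, hence |(-2y^3 + 3y^2 - 4y + 4) − 865| < eps.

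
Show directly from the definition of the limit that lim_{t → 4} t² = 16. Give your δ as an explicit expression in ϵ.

Let ϵ > 0. We seek δ > 0 with 0 < |t − 4| < δ ⇒ |t² − 16| < ϵ.
Factor: t² − 16 = (t − 4)(t + 4), so |t² − 16| = |t − 4|·|t + 4|.
Restrict δ ≤ 2. Then |t − 4| < 2 gives |t| < 6, so by the triangle inequality |t + 4| ≤ 6 + 4 = 10.
Hence |t² − 16| ≤ 10|t − 4|, which is < ϵ once |t − 4| < ϵ/10.
Take δ = min(2, ϵ/10). If 0 < |t − 4| < δ then both bounds hold and |t² − 16| ≤ 10|t − 4| < 10·(ϵ/10) = ϵ.

δ = min(2, ϵ/10)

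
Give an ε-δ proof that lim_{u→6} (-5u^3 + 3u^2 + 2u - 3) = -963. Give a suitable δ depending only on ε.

δ = min(1, ε/594)

Let ε > 0 be given. We want δ > 0 such that 0 < |u − 6| < δ implies |(-5u^3 + 3u^2 + 2u - 3) + 963| < ε.
(-5u^3 + 3u^2 + 2u - 3) + 963 = -5u^3 + 3u^2 + 2u + 960 = (u − 6)(-5u^2 - 27u - 160).
So |(-5u^3 + 3u^2 + 2u - 3) + 963| = |u − 6|·|-5u^2 - 27u - 160|.
Require δ ≤ 1. Then |u − 6| < 1 gives |u| < 7, and by the triangle inequality |-5u^2 - 27u - 160| ≤ 5·7^2 + 27·7 + 160 = 594.
Hence |(-5u^3 + 3u^2 + 2u - 3) + 963| ≤ 594|u − 6| < ε provided |u − 6| < ε/594.
Take δ = min(1, ε/594). Then 0 < |u − 6| < δ gives both |u − 6| < 1 and |u − 6| < ε/594, so |(-5u^3 + 3u^2 + 2u - 3) + 963| < ε.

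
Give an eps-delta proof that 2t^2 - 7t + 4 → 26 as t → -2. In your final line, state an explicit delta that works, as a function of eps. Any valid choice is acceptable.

Suppose eps > 0. We want delta > 0 such that 0 < |t + 2| < delta implies |(2t^2 - 7t + 4) − 26| < eps.
(2t^2 - 7t + 4) − 26 = 2t^2 - 7t - 22 = (t + 2)(2t - 11).
So |(2t^2 - 7t + 4) − 26| = |t + 2|·|2t - 11|.
Require delta ≤ 1. Then |t + 2| < 1 gives |t| < 3, and by the triangle inequality |2t - 11| ≤ 2·3 + 11 = 17.
Hence |(2t^2 - 7t + 4) − 26| ≤ 17|t + 2| < eps provided |t + 2| < eps/17.
Choosing delta = min(1, eps/17) ensures both conditions, hence |(2t^2 - 7t + 4) − 26| < eps.

delta = min(1, eps/17)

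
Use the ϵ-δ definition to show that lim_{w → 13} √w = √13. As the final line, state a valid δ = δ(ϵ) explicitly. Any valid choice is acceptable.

Fix ϵ > 0. We want δ > 0 such that 0 < |w − 13| < δ implies |√w − √13| < ϵ.
Rationalise: √w − √13 = (w − 13)/(√w + √13), so |√w − √13| = |w − 13|/(√w + √13).
Restrict δ ≤ 13 so that |w − 13| < 13 forces w > 0, and then √w + √13 > √13.
Hence |√w − √13| < |w − 13|/√13, which is < ϵ once |w − 13| < √13·ϵ.
Take δ = min(13, √13·ϵ). If 0 < |w − 13| < δ then w > 0 and |√w − √13| < |w − 13|/√13 < ϵ.

δ = min(13, √13·ϵ)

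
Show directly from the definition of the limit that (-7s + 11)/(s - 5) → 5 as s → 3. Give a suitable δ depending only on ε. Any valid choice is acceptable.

Fix ε > 0. We want δ > 0 with 0 < |s − 3| < δ ⇒ |(-7s + 11)/(s - 5) − 5| < ε.
Combining over a common denominator, (-7s + 11)/(s - 5) − 5 = [(-7s + 11)·(-2) − (-10)·(s - 5)] / [(-2)·(s - 5)] = 24(s − 3) / ((-2)(s - 5)).
So |(-7s + 11)/(s - 5) − 5| = 24|s − 3| / (2·|s − 5|).
Require δ ≤ 1, so |s − 5| ≥ |-2| − |s − 3| > 2 − 1 = 1.
Hence |(-7s + 11)/(s - 5) − 5| < 24|s − 3|/(2·1) = 12|s − 3|, which is < ε once |s − 3| < (1/12)ε.
Take δ = min(1, (1/12)ε). Then 0 < |s − 3| < δ forces both bounds, so |(-7s + 11)/(s - 5) − 5| < ε.

δ = min(1, (1/12)ε)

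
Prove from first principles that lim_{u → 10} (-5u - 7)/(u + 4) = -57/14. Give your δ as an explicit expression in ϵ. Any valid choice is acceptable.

δ = min(7, (98/13)ϵ)

Suppose ϵ > 0. We want δ > 0 with 0 < |u − 10| < δ ⇒ |(-5u - 7)/(u + 4) + 57/14| < ϵ.
Combining over a common denominator, (-5u - 7)/(u + 4) + 57/14 = [(-5u - 7)·14 − (-57)·(u + 4)] / [14·(u + 4)] = -13(u − 10) / (14(u + 4)).
So |(-5u - 7)/(u + 4) + 57/14| = 13|u − 10| / (14·|u + 4|).
Restrict δ ≤ 7. Then |u − 10| < 7 gives |u + 4| = |(u − 10) + 14| ≥ 14 − 7 = 7.
Hence |(-5u - 7)/(u + 4) + 57/14| < 13|u − 10|/(14·7) = (13/98)|u − 10|, which is < ϵ once |u − 10| < (98/13)ϵ.
Take δ = min(7, (98/13)ϵ). Then 0 < |u − 10| < δ forces both bounds, so |(-5u - 7)/(u + 4) + 57/14| < ϵ.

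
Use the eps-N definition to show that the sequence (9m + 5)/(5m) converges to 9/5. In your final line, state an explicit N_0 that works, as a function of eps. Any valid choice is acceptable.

N_0 = 1/eps

Let eps > 0 be given. For m ≥ 1, |(9m + 5)/(5m) − (9/5)| = |25|/(5(5m)) = 25/(5(5m)).
Since 5m ≥ 5m for m ≥ 1, this is ≤ 25/(5·5m) = 1/m.
So |(9m + 5)/(5m) − (9/5)| < eps whenever m > 1/eps.
Take N_0 = 1/eps. If m > N_0 then |(9m + 5)/(5m) − (9/5)| ≤ 1/m < eps.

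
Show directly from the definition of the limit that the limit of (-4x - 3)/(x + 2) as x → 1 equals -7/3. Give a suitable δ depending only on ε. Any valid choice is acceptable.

δ = min(3/2, (9/10)ε)

Let ε > 0 be given. We want δ > 0 with 0 < |x − 1| < δ ⇒ |(-4x - 3)/(x + 2) + 7/3| < ε.
Combining over a common denominator, (-4x - 3)/(x + 2) + 7/3 = [(-4x - 3)·3 − (-7)·(x + 2)] / [3·(x + 2)] = -5(x − 1) / (3(x + 2)).
So |(-4x - 3)/(x + 2) + 7/3| = 5|x − 1| / (3·|x + 2|).
Require δ ≤ 3/2, so |x + 2| ≥ |3| − |x − 1| > 3 − 3/2 = 3/2.
Hence |(-4x - 3)/(x + 2) + 7/3| < 5|x − 1|/(3·(3/2)) = (10/9)|x − 1|, which is < ε once |x − 1| < (9/10)ε.
Take δ = min(3/2, (9/10)ε). Then 0 < |x − 1| < δ forces both bounds, so |(-4x - 3)/(x + 2) + 7/3| < ε.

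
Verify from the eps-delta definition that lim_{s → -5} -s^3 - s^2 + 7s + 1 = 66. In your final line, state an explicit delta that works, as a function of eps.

Let eps > 0 be given. We want delta > 0 such that 0 < |s + 5| < delta implies |(-s^3 - s^2 + 7s + 1) − 66| < eps.
(-s^3 - s^2 + 7s + 1) − 66 = -s^3 - s^2 + 7s - 65 = (s + 5)(-s^2 + 4s - 13).
So |(-s^3 - s^2 + 7s + 1) − 66| = |s + 5|·|-s^2 + 4s - 13|.
Require delta ≤ 2. Then |s + 5| < 2 gives |s| < 7, and by the triangle inequality |-s^2 + 4s - 13| ≤ 7^2 + 4·7 + 13 = 90.
Hence |(-s^3 - s^2 + 7s + 1) − 66| ≤ 90|s + 5| < eps provided |s + 5| < eps/90.
Take delta = min(2, eps/90). Then 0 < |s + 5| < delta gives both |s + 5| < 2 and |s + 5| < eps/90, so |(-s^3 - s^2 + 7s + 1) − 66| < eps.

delta = min(2, eps/90)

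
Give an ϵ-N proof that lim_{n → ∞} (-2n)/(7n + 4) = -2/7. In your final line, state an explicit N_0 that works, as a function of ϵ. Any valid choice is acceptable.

Suppose ϵ > 0. For n ≥ 1, |(-2n)/(7n + 4) + 2/7| = |8|/(7(7n + 4)) = 8/(7(7n + 4)).
Since 7n + 4 ≥ 7n for n ≥ 1, this is ≤ 8/(7·7n) = (8/49)/n.
So |(-2n)/(7n + 4) + 2/7| < ϵ whenever n > (8/49)/ϵ.
Take N_0 = (8/49)/ϵ. If n > N_0 then |(-2n)/(7n + 4) + 2/7| ≤ (8/49)/n < ϵ.

N_0 = (8/49)/ϵ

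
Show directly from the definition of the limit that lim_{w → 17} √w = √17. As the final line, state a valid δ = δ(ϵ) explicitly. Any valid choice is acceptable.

Fix ϵ > 0. We want δ > 0 such that 0 < |w − 17| < δ implies |√w − √17| < ϵ.
Rationalise: √w − √17 = (w − 17)/(√w + √17), so |√w − √17| = |w − 17|/(√w + √17).
Restrict δ ≤ 17 so that |w − 17| < 17 forces w > 0, and then √w + √17 > √17.
Hence |√w − √17| < |w − 17|/√17, which is < ϵ once |w − 17| < √17·ϵ.
Take δ = min(17, √17·ϵ). If 0 < |w − 17| < δ then w > 0 and |√w − √17| < |w − 17|/√17 < ϵ.

δ = min(17, √17·ϵ)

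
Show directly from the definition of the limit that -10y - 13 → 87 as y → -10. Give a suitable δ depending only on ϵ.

Fix ϵ > 0. We need δ > 0 so that 0 < |y + 10| < δ implies |(-10y - 13) − 87| < ϵ.
Since (-10y - 13) − 87 = -10(y + 10), we have |(-10y - 13) − 87| = 10|y + 10|.
Thus it suffices that |y + 10| < ϵ/10.
Choosing δ = ϵ/10 gives |(-10y - 13) − 87| = 10|y + 10| < ϵ whenever |y + 10| < δ.

δ = ϵ/10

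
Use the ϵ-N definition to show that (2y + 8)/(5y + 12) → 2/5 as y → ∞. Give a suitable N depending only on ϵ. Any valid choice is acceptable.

Let ϵ > 0 be given. We seek N > 0 such that y > N implies |(2y + 8)/(5y + 12) − (2/5)| < ϵ.
(2y + 8)/(5y + 12) − (2/5) = (5(2y + 8) − 2(5y + 12)) / (5(5y + 12)) = 16/(5(5y + 12)).
For y > 0 we have 5y + 12 > 5y, so |(2y + 8)/(5y + 12) − (2/5)| = 16/(5(5y + 12)) < 16/(5·5y) = (16/25)/y.
Thus |(2y + 8)/(5y + 12) − (2/5)| < ϵ whenever y > (16/25)/ϵ.
Take N = (16/25)/ϵ. If y > N then |(2y + 8)/(5y + 12) − (2/5)| < (16/25)/y < ϵ.

N = (16/25)/ϵ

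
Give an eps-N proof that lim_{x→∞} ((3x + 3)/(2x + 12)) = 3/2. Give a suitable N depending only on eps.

N = (15/2)/eps

Let eps > 0 be given. We seek N > 0 such that x > N implies |(3x + 3)/(2x + 12) − (3/2)| < eps.
(3x + 3)/(2x + 12) − (3/2) = (2(3x + 3) − 3(2x + 12)) / (2(2x + 12)) = -30/(2(2x + 12)).
For x > 0 we have 2x + 12 > 2x, so |(3x + 3)/(2x + 12) − (3/2)| = 30/(2(2x + 12)) < 30/(2·2x) = (15/2)/x.
Thus |(3x + 3)/(2x + 12) − (3/2)| < eps whenever x > (15/2)/eps.
Take N = (15/2)/eps. If x > N then |(3x + 3)/(2x + 12) − (3/2)| < (15/2)/x < eps.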